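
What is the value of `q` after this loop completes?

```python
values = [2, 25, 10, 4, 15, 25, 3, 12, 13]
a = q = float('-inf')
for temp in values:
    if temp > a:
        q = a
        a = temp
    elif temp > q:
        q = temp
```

Let's trace through this code step by step.

Initialize: values = [2, 25, 10, 4, 15, 25, 3, 12, 13]
Initialize: a = -inf
Initialize: q = -inf
Entering loop: for temp in values:
After iteration 1: temp = 2, a = 2, q = -inf
After iteration 2: temp = 25, a = 25, q = 2
After iteration 3: temp = 10, a = 25, q = 10
After iteration 4: temp = 4, a = 25, q = 10
After iteration 5: temp = 15, a = 25, q = 15
After iteration 6: temp = 25, a = 25, q = 25
After iteration 7: temp = 3, a = 25, q = 25
After iteration 8: temp = 12, a = 25, q = 25
After iteration 9: temp = 13, a = 25, q = 25
Loop ends.

Final answer: 25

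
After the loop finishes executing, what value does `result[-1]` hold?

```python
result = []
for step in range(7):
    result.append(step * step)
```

Let's trace through this code step by step.

Initialize: result = []
Entering loop: for step in range(7):
After iteration 1: step = 0, result = [0]
After iteration 2: step = 1, result = [0, 1]
After iteration 3: step = 2, result = [0, 1, 4]
After iteration 4: step = 3, result = [0, 1, 4, 9]
After iteration 5: step = 4, result = [0, 1, 4, 9, 16]
After iteration 6: step = 5, result = [0, 1, 4, 9, 16, 25]
After iteration 7: step = 6, result = [0, 1, 4, 9, 16, 25, 36]
Loop ends.
result[-1] = 36

Final answer: 36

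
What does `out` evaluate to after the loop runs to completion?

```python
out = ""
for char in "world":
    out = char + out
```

Let's trace through this code step by step.

Initialize: out = ''
Entering loop: for char in "world":
After iteration 1: char = 'w', out = 'w'
After iteration 2: char = 'o', out = 'ow'
After iteration 3: char = 'r', out = 'row'
After iteration 4: char = 'l', out = 'lrow'
After iteration 5: char = 'd', out = 'dlrow'
Loop ends.

Final answer: 'dlrow'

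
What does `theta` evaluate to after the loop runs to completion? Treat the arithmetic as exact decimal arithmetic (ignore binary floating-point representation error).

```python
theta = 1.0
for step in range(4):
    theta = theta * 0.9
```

Let's trace through this code step by step.

Initialize: theta = 1.0
Entering loop: for step in range(4):
After iteration 1: step = 0, theta = 0.9
After iteration 2: step = 1, theta = 0.81
After iteration 3: step = 2, theta = 0.729
After iteration 4: step = 3, theta = 0.6561
Loop ends.

Final answer: 0.6561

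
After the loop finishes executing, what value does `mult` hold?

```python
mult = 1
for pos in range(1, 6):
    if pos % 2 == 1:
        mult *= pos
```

Let's trace through this code step by step.

Initialize: mult = 1
Entering loop: for pos in range(1, 6):
After iteration 1: pos = 1, mult = 1
After iteration 2: pos = 2, mult = 1
After iteration 3: pos = 3, mult = 3
After iteration 4: pos = 4, mult = 3
After iteration 5: pos = 5, mult = 15
Loop ends.

Final answer: 15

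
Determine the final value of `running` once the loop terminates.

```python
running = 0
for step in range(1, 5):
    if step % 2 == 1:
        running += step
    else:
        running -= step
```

Let's trace through this code step by step.

Initialize: running = 0
Entering loop: for step in range(1, 5):
After iteration 1: step = 1, running = 1
After iteration 2: step = 2, running = -1
After iteration 3: step = 3, running = 2
After iteration 4: step = 4, running = -2
Loop ends.

Final answer: -2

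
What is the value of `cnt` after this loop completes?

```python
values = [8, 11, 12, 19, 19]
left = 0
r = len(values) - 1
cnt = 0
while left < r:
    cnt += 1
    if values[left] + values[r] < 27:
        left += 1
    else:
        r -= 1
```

Let's trace through this code step by step.

Initialize: values = [8, 11, 12, 19, 19]
Initialize: left = 0
Initialize: r = 4
Initialize: cnt = 0
Entering loop: while left < r:
After iteration 1: left = 0, r = 3, cnt = 1
After iteration 2: left = 0, r = 2, cnt = 2
After iteration 3: left = 1, r = 2, cnt = 3
After iteration 4: left = 2, r = 2, cnt = 4
Loop ends.

Final answer: 4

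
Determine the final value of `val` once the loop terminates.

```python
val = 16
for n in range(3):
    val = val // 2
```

Let's trace through this code step by step.

Initialize: val = 16
Entering loop: for n in range(3):
After iteration 1: n = 0, val = 8
After iteration 2: n = 1, val = 4
After iteration 3: n = 2, val = 2
Loop ends.

Final answer: 2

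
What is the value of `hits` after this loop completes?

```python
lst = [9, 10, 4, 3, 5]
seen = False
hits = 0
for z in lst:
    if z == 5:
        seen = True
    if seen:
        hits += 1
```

Let's trace through this code step by step.

Initialize: lst = [9, 10, 4, 3, 5]
Initialize: seen = False
Initialize: hits = 0
Entering loop: for z in lst:
After iteration 1: z = 9, seen = False, hits = 0
After iteration 2: z = 10, seen = False, hits = 0
After iteration 3: z = 4, seen = False, hits = 0
After iteration 4: z = 3, seen = False, hits = 0
After iteration 5: z = 5, seen = True, hits = 1
Loop ends.

Final answer: 1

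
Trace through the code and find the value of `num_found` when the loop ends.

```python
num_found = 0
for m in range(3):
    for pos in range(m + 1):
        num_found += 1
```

Let's trace through this code step by step.

Initialize: num_found = 0
Entering loop: for m in range(3):
After iteration 1: m = 0, num_found = 1, pos = 0
After iteration 2: m = 1, num_found = 3, pos = 1
After iteration 3: m = 2, num_found = 6, pos = 2
Loop ends.

Final answer: 6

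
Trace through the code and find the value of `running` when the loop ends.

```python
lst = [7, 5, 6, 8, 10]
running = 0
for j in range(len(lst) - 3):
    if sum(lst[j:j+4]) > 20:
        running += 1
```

Let's trace through this code step by step.

Initialize: lst = [7, 5, 6, 8, 10]
Initialize: running = 0
Entering loop: for j in range(len(lst) - 3):
After iteration 1: j = 0, running = 1
After iteration 2: j = 1, running = 2
Loop ends.

Final answer: 2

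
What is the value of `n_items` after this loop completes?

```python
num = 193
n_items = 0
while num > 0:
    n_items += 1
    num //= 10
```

Let's trace through this code step by step.

Initialize: num = 193
Initialize: n_items = 0
Entering loop: while num > 0:
After iteration 1: num = 19, n_items = 1
After iteration 2: num = 1, n_items = 2
After iteration 3: num = 0, n_items = 3
Loop ends.

Final answer: 3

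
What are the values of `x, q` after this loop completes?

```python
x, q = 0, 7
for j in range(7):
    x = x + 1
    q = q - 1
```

Let's trace through this code step by step.

Initialize: x = 0
Initialize: q = 7
Entering loop: for j in range(7):
After iteration 1: j = 0, x = 1, q = 6
After iteration 2: j = 1, x = 2, q = 5
After iteration 3: j = 2, x = 3, q = 4
After iteration 4: j = 3, x = 4, q = 3
After iteration 5: j = 4, x = 5, q = 2
After iteration 6: j = 5, x = 6, q = 1
After iteration 7: j = 6, x = 7, q = 0
Loop ends.

Final answer: 7, 0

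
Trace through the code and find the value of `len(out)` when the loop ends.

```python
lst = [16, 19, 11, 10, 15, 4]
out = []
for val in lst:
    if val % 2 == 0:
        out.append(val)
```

Let's trace through this code step by step.

Initialize: lst = [16, 19, 11, 10, 15, 4]
Initialize: out = []
Entering loop: for val in lst:
After iteration 1: val = 16, out = [16]
After iteration 2: val = 19, out = [16]
After iteration 3: val = 11, out = [16]
After iteration 4: val = 10, out = [16, 10]
After iteration 5: val = 15, out = [16, 10]
After iteration 6: val = 4, out = [16, 10, 4]
Loop ends.
len(out) = 3

Final answer: 3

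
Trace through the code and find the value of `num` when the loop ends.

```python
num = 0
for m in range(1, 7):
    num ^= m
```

Let's trace through this code step by step.

Initialize: num = 0
Entering loop: for m in range(1, 7):
After iteration 1: m = 1, num = 1
After iteration 2: m = 2, num = 3
After iteration 3: m = 3, num = 0
After iteration 4: m = 4, num = 4
After iteration 5: m = 5, num = 1
After iteration 6: m = 6, num = 7
Loop ends.

Final answer: 7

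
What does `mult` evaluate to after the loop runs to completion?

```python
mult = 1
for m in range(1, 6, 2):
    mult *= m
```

Let's trace through this code step by step.

Initialize: mult = 1
Entering loop: for m in range(1, 6, 2):
After iteration 1: m = 1, mult = 1
After iteration 2: m = 3, mult = 3
After iteration 3: m = 5, mult = 15
Loop ends.

Final answer: 15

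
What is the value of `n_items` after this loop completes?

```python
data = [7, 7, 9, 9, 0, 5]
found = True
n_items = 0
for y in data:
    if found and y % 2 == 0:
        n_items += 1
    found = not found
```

Let's trace through this code step by step.

Initialize: data = [7, 7, 9, 9, 0, 5]
Initialize: found = True
Initialize: n_items = 0
Entering loop: for y in data:
After iteration 1: y = 7, found = False, n_items = 0
After iteration 2: y = 7, found = True, n_items = 0
After iteration 3: y = 9, found = False, n_items = 0
After iteration 4: y = 9, found = True, n_items = 0
After iteration 5: y = 0, found = False, n_items = 1
After iteration 6: y = 5, found = True, n_items = 1
Loop ends.

Final answer: 1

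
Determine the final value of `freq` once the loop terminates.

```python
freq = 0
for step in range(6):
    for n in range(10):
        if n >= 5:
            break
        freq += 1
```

Let's trace through this code step by step.

Initialize: freq = 0
Entering loop: for step in range(6):
After iteration 1: step = 0, freq = 5
After iteration 2: step = 1, freq = 10
After iteration 3: step = 2, freq = 15
After iteration 4: step = 3, freq = 20
After iteration 5: step = 4, freq = 25
After iteration 6: step = 5, freq = 30
Loop ends.

Final answer: 30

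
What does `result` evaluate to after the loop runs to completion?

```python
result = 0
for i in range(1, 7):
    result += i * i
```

Let's trace through this code step by step.

Initialize: result = 0
Entering loop: for i in range(1, 7):
After iteration 1: i = 1, result = 1
After iteration 2: i = 2, result = 5
After iteration 3: i = 3, result = 14
After iteration 4: i = 4, result = 30
After iteration 5: i = 5, result = 55
After iteration 6: i = 6, result = 91
Loop ends.

Final answer: 91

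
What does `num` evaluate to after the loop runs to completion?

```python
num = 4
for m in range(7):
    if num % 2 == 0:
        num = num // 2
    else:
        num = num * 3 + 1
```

Let's trace through this code step by step.

Initialize: num = 4
Entering loop: for m in range(7):
After iteration 1: m = 0, num = 2
After iteration 2: m = 1, num = 1
After iteration 3: m = 2, num = 4
After iteration 4: m = 3, num = 2
After iteration 5: m = 4, num = 1
After iteration 6: m = 5, num = 4
After iteration 7: m = 6, num = 2
Loop ends.

Final answer: 2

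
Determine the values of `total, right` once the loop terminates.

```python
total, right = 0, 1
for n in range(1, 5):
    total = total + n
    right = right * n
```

Let's trace through this code step by step.

Initialize: total = 0
Initialize: right = 1
Entering loop: for n in range(1, 5):
After iteration 1: n = 1, total = 1, right = 1
After iteration 2: n = 2, total = 3, right = 2
After iteration 3: n = 3, total = 6, right = 6
After iteration 4: n = 4, total = 10, right = 24
Loop ends.

Final answer: 10, 24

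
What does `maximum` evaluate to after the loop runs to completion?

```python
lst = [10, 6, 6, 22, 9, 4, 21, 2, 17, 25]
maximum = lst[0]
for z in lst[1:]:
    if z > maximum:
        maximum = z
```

Let's trace through this code step by step.

Initialize: lst = [10, 6, 6, 22, 9, 4, 21, 2, 17, 25]
Initialize: maximum = 10
Entering loop: for z in lst[1:]:
After iteration 1: z = 6, maximum = 10
After iteration 2: z = 6, maximum = 10
After iteration 3: z = 22, maximum = 22
After iteration 4: z = 9, maximum = 22
After iteration 5: z = 4, maximum = 22
After iteration 6: z = 21, maximum = 22
After iteration 7: z = 2, maximum = 22
After iteration 8: z = 17, maximum = 22
After iteration 9: z = 25, maximum = 25
Loop ends.

Final answer: 25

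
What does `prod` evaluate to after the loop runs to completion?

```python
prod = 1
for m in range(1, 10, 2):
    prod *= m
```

Let's trace through this code step by step.

Initialize: prod = 1
Entering loop: for m in range(1, 10, 2):
After iteration 1: m = 1, prod = 1
After iteration 2: m = 3, prod = 3
After iteration 3: m = 5, prod = 15
After iteration 4: m = 7, prod = 105
After iteration 5: m = 9, prod = 945
Loop ends.

Final answer: 945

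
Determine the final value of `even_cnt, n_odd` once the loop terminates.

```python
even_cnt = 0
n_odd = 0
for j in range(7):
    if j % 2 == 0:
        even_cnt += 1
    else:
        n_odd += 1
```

Let's trace through this code step by step.

Initialize: even_cnt = 0
Initialize: n_odd = 0
Entering loop: for j in range(7):
After iteration 1: j = 0, even_cnt = 1, n_odd = 0
After iteration 2: j = 1, even_cnt = 1, n_odd = 1
After iteration 3: j = 2, even_cnt = 2, n_odd = 1
After iteration 4: j = 3, even_cnt = 2, n_odd = 2
After iteration 5: j = 4, even_cnt = 3, n_odd = 2
After iteration 6: j = 5, even_cnt = 3, n_odd = 3
After iteration 7: j = 6, even_cnt = 4, n_odd = 3
Loop ends.

Final answer: 4, 3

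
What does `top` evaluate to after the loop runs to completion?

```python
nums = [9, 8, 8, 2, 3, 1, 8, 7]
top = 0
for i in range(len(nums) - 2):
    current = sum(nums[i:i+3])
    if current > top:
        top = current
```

Let's trace through this code step by step.

Initialize: nums = [9, 8, 8, 2, 3, 1, 8, 7]
Initialize: top = 0
Entering loop: for i in range(len(nums) - 2):
After iteration 1: i = 0, top = 25, current = 25
After iteration 2: i = 1, top = 25, current = 18
After iteration 3: i = 2, top = 25, current = 13
After iteration 4: i = 3, top = 25, current = 6
After iteration 5: i = 4, top = 25, current = 12
After iteration 6: i = 5, top = 25, current = 16
Loop ends.

Final answer: 25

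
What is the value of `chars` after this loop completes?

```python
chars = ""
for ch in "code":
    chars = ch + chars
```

Let's trace through this code step by step.

Initialize: chars = ''
Entering loop: for ch in "code":
After iteration 1: ch = 'c', chars = 'c'
After iteration 2: ch = 'o', chars = 'oc'
After iteration 3: ch = 'd', chars = 'doc'
After iteration 4: ch = 'e', chars = 'edoc'
Loop ends.

Final answer: 'edoc'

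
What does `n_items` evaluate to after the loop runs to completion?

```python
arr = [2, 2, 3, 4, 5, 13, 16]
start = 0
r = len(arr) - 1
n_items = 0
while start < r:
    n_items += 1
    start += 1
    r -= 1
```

Let's trace through this code step by step.

Initialize: arr = [2, 2, 3, 4, 5, 13, 16]
Initialize: start = 0
Initialize: r = 6
Initialize: n_items = 0
Entering loop: while start < r:
After iteration 1: start = 1, r = 5, n_items = 1
After iteration 2: start = 2, r = 4, n_items = 2
After iteration 3: start = 3, r = 3, n_items = 3
Loop ends.

Final answer: 3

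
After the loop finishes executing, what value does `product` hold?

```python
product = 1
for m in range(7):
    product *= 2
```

Let's trace through this code step by step.

Initialize: product = 1
Entering loop: for m in range(7):
After iteration 1: m = 0, product = 2
After iteration 2: m = 1, product = 4
After iteration 3: m = 2, product = 8
After iteration 4: m = 3, product = 16
After iteration 5: m = 4, product = 32
After iteration 6: m = 5, product = 64
After iteration 7: m = 6, product = 128
Loop ends.

Final answer: 128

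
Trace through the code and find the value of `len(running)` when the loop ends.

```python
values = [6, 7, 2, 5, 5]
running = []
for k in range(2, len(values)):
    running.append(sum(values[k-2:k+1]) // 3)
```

Let's trace through this code step by step.

Initialize: values = [6, 7, 2, 5, 5]
Initialize: running = []
Entering loop: for k in range(2, len(values)):
After iteration 1: k = 2, running = [5]
After iteration 2: k = 3, running = [5, 4]
After iteration 3: k = 4, running = [5, 4, 4]
Loop ends.
len(running) = 3

Final answer: 3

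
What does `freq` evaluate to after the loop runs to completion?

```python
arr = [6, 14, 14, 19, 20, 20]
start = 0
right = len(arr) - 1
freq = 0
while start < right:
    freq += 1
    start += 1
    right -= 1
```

Let's trace through this code step by step.

Initialize: arr = [6, 14, 14, 19, 20, 20]
Initialize: start = 0
Initialize: right = 5
Initialize: freq = 0
Entering loop: while start < right:
After iteration 1: start = 1, right = 4, freq = 1
After iteration 2: start = 2, right = 3, freq = 2
After iteration 3: start = 3, right = 2, freq = 3
Loop ends.

Final answer: 3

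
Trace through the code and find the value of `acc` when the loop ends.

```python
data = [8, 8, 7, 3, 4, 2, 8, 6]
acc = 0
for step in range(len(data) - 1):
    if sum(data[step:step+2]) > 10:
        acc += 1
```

Let's trace through this code step by step.

Initialize: data = [8, 8, 7, 3, 4, 2, 8, 6]
Initialize: acc = 0
Entering loop: for step in range(len(data) - 1):
After iteration 1: step = 0, acc = 1
After iteration 2: step = 1, acc = 2
After iteration 3: step = 2, acc = 2
After iteration 4: step = 3, acc = 2
After iteration 5: step = 4, acc = 2
After iteration 6: step = 5, acc = 2
After iteration 7: step = 6, acc = 3
Loop ends.

Final answer: 3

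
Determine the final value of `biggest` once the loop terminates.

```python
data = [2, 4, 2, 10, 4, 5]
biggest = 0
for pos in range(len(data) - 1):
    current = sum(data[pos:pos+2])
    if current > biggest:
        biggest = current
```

Let's trace through this code step by step.

Initialize: data = [2, 4, 2, 10, 4, 5]
Initialize: biggest = 0
Entering loop: for pos in range(len(data) - 1):
After iteration 1: pos = 0, biggest = 6, current = 6
After iteration 2: pos = 1, biggest = 6, current = 6
After iteration 3: pos = 2, biggest = 12, current = 12
After iteration 4: pos = 3, biggest = 14, current = 14
After iteration 5: pos = 4, biggest = 14, current = 9
Loop ends.

Final answer: 14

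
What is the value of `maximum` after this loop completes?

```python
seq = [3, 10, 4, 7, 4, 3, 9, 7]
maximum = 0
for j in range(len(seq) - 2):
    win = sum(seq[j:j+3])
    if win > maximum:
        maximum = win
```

Let's trace through this code step by step.

Initialize: seq = [3, 10, 4, 7, 4, 3, 9, 7]
Initialize: maximum = 0
Entering loop: for j in range(len(seq) - 2):
After iteration 1: j = 0, maximum = 17, win = 17
After iteration 2: j = 1, maximum = 21, win = 21
After iteration 3: j = 2, maximum = 21, win = 15
After iteration 4: j = 3, maximum = 21, win = 14
After iteration 5: j = 4, maximum = 21, win = 16
After iteration 6: j = 5, maximum = 21, win = 19
Loop ends.

Final answer: 21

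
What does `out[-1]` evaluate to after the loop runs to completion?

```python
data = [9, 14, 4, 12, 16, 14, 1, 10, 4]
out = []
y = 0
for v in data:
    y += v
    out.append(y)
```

Let's trace through this code step by step.

Initialize: data = [9, 14, 4, 12, 16, 14, 1, 10, 4]
Initialize: out = []
Initialize: y = 0
Entering loop: for v in data:
After iteration 1: v = 9, out = [9], y = 9
After iteration 2: v = 14, out = [9, 23], y = 23
After iteration 3: v = 4, out = [9, 23, 27], y = 27
After iteration 4: v = 12, out = [9, 23, 27, 39], y = 39
After iteration 5: v = 16, out = [9, 23, 27, 39, 55], y = 55
After iteration 6: v = 14, out = [9, 23, 27, 39, 55, 69], y = 69
After iteration 7: v = 1, out = [9, 23, 27, 39, 55, 69, 70], y = 70
After iteration 8: v = 10, out = [9, 23, 27, 39, 55, 69, 70, 80], y = 80
After iteration 9: v = 4, out = [9, 23, 27, 39, 55, 69, 70, 80, 84], y = 84
Loop ends.
out[-1] = 84

Final answer: 84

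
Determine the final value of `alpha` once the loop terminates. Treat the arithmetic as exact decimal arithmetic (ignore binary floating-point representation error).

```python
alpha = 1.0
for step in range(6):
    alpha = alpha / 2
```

Let's trace through this code step by step.

Initialize: alpha = 1.0
Entering loop: for step in range(6):
After iteration 1: step = 0, alpha = 0.5
After iteration 2: step = 1, alpha = 0.25
After iteration 3: step = 2, alpha = 0.125
After iteration 4: step = 3, alpha = 0.0625
After iteration 5: step = 4, alpha = 0.03125
After iteration 6: step = 5, alpha = 0.015625
Loop ends.

Final answer: 0.015625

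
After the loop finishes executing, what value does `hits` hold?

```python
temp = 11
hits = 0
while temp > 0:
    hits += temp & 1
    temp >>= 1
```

Let's trace through this code step by step.

Initialize: temp = 11
Initialize: hits = 0
Entering loop: while temp > 0:
After iteration 1: temp = 5, hits = 1
After iteration 2: temp = 2, hits = 2
After iteration 3: temp = 1, hits = 2
After iteration 4: temp = 0, hits = 3
Loop ends.

Final answer: 3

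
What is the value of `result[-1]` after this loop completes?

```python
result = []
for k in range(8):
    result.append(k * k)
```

Let's trace through this code step by step.

Initialize: result = []
Entering loop: for k in range(8):
After iteration 1: k = 0, result = [0]
After iteration 2: k = 1, result = [0, 1]
After iteration 3: k = 2, result = [0, 1, 4]
After iteration 4: k = 3, result = [0, 1, 4, 9]
After iteration 5: k = 4, result = [0, 1, 4, 9, 16]
After iteration 6: k = 5, result = [0, 1, 4, 9, 16, 25]
After iteration 7: k = 6, result = [0, 1, 4, 9, 16, 25, 36]
After iteration 8: k = 7, result = [0, 1, 4, 9, 16, 25, 36, 49]
Loop ends.
result[-1] = 49

Final answer: 49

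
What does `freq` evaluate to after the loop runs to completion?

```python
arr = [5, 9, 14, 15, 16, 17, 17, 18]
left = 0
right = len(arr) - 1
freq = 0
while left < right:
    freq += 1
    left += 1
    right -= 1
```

Let's trace through this code step by step.

Initialize: arr = [5, 9, 14, 15, 16, 17, 17, 18]
Initialize: left = 0
Initialize: right = 7
Initialize: freq = 0
Entering loop: while left < right:
After iteration 1: left = 1, right = 6, freq = 1
After iteration 2: left = 2, right = 5, freq = 2
After iteration 3: left = 3, right = 4, freq = 3
After iteration 4: left = 4, right = 3, freq = 4
Loop ends.

Final answer: 4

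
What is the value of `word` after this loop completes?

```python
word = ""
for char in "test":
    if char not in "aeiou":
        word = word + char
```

Let's trace through this code step by step.

Initialize: word = ''
Entering loop: for char in "test":
After iteration 1: char = 't', word = 't'
After iteration 2: char = 'e', word = 't'
After iteration 3: char = 's', word = 'ts'
After iteration 4: char = 't', word = 'tst'
Loop ends.

Final answer: 'tst'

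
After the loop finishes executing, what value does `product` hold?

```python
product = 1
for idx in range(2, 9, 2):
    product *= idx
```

Let's trace through this code step by step.

Initialize: product = 1
Entering loop: for idx in range(2, 9, 2):
After iteration 1: idx = 2, product = 2
After iteration 2: idx = 4, product = 8
After iteration 3: idx = 6, product = 48
After iteration 4: idx = 8, product = 384
Loop ends.

Final answer: 384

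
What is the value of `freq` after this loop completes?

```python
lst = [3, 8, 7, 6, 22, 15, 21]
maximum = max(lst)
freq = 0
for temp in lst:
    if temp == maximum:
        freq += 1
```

Let's trace through this code step by step.

Initialize: lst = [3, 8, 7, 6, 22, 15, 21]
Initialize: maximum = 22
Initialize: freq = 0
Entering loop: for temp in lst:
After iteration 1: temp = 3, freq = 0
After iteration 2: temp = 8, freq = 0
After iteration 3: temp = 7, freq = 0
After iteration 4: temp = 6, freq = 0
After iteration 5: temp = 22, freq = 1
After iteration 6: temp = 15, freq = 1
After iteration 7: temp = 21, freq = 1
Loop ends.

Final answer: 1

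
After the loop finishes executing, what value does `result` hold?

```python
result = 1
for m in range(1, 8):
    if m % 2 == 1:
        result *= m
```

Let's trace through this code step by step.

Initialize: result = 1
Entering loop: for m in range(1, 8):
After iteration 1: m = 1, result = 1
After iteration 2: m = 2, result = 1
After iteration 3: m = 3, result = 3
After iteration 4: m = 4, result = 3
After iteration 5: m = 5, result = 15
After iteration 6: m = 6, result = 15
After iteration 7: m = 7, result = 105
Loop ends.

Final answer: 105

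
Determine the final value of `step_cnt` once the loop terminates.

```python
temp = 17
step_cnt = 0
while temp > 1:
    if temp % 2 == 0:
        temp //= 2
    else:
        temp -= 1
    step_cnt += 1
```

Let's trace through this code step by step.

Initialize: temp = 17
Initialize: step_cnt = 0
Entering loop: while temp > 1:
After iteration 1: temp = 16, step_cnt = 1
After iteration 2: temp = 8, step_cnt = 2
After iteration 3: temp = 4, step_cnt = 3
After iteration 4: temp = 2, step_cnt = 4
After iteration 5: temp = 1, step_cnt = 5
Loop ends.

Final answer: 5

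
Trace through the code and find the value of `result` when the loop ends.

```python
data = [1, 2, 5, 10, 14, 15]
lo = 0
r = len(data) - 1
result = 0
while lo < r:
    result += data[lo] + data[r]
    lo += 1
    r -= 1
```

Let's trace through this code step by step.

Initialize: data = [1, 2, 5, 10, 14, 15]
Initialize: lo = 0
Initialize: r = 5
Initialize: result = 0
Entering loop: while lo < r:
After iteration 1: lo = 1, r = 4, result = 16
After iteration 2: lo = 2, r = 3, result = 32
After iteration 3: lo = 3, r = 2, result = 47
Loop ends.

Final answer: 47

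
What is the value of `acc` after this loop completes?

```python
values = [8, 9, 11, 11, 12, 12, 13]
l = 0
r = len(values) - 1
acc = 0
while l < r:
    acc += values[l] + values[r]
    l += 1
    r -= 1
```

Let's trace through this code step by step.

Initialize: values = [8, 9, 11, 11, 12, 12, 13]
Initialize: l = 0
Initialize: r = 6
Initialize: acc = 0
Entering loop: while l < r:
After iteration 1: l = 1, r = 5, acc = 21
After iteration 2: l = 2, r = 4, acc = 42
After iteration 3: l = 3, r = 3, acc = 65
Loop ends.

Final answer: 65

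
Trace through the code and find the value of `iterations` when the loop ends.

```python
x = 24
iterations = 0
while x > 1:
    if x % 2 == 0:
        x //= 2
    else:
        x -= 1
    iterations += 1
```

Let's trace through this code step by step.

Initialize: x = 24
Initialize: iterations = 0
Entering loop: while x > 1:
After iteration 1: x = 12, iterations = 1
After iteration 2: x = 6, iterations = 2
After iteration 3: x = 3, iterations = 3
After iteration 4: x = 2, iterations = 4
After iteration 5: x = 1, iterations = 5
Loop ends.

Final answer: 5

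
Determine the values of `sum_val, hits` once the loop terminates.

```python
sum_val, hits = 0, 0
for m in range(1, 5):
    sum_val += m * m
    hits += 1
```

Let's trace through this code step by step.

Initialize: sum_val = 0
Initialize: hits = 0
Entering loop: for m in range(1, 5):
After iteration 1: m = 1, sum_val = 1, hits = 1
After iteration 2: m = 2, sum_val = 5, hits = 2
After iteration 3: m = 3, sum_val = 14, hits = 3
After iteration 4: m = 4, sum_val = 30, hits = 4
Loop ends.

Final answer: 30, 4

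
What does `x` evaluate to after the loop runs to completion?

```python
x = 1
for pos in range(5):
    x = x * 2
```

Let's trace through this code step by step.

Initialize: x = 1
Entering loop: for pos in range(5):
After iteration 1: pos = 0, x = 2
After iteration 2: pos = 1, x = 4
After iteration 3: pos = 2, x = 8
After iteration 4: pos = 3, x = 16
After iteration 5: pos = 4, x = 32
Loop ends.

Final answer: 32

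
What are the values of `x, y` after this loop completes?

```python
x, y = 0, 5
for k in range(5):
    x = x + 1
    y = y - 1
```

Let's trace through this code step by step.

Initialize: x = 0
Initialize: y = 5
Entering loop: for k in range(5):
After iteration 1: k = 0, x = 1, y = 4
After iteration 2: k = 1, x = 2, y = 3
After iteration 3: k = 2, x = 3, y = 2
After iteration 4: k = 3, x = 4, y = 1
After iteration 5: k = 4, x = 5, y = 0
Loop ends.

Final answer: 5, 0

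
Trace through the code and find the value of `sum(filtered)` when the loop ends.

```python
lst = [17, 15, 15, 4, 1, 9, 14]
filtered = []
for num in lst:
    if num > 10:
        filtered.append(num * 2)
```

Let's trace through this code step by step.

Initialize: lst = [17, 15, 15, 4, 1, 9, 14]
Initialize: filtered = []
Entering loop: for num in lst:
After iteration 1: num = 17, filtered = [34]
After iteration 2: num = 15, filtered = [34, 30]
After iteration 3: num = 15, filtered = [34, 30, 30]
After iteration 4: num = 4, filtered = [34, 30, 30]
After iteration 5: num = 1, filtered = [34, 30, 30]
After iteration 6: num = 9, filtered = [34, 30, 30]
After iteration 7: num = 14, filtered = [34, 30, 30, 28]
Loop ends.
sum(filtered) = 122

Final answer: 122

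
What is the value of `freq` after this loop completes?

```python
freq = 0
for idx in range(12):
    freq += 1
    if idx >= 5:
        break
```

Let's trace through this code step by step.

Initialize: freq = 0
Entering loop: for idx in range(12):
After iteration 1: idx = 0, freq = 1
After iteration 2: idx = 1, freq = 2
After iteration 3: idx = 2, freq = 3
After iteration 4: idx = 3, freq = 4
After iteration 5: idx = 4, freq = 5
After iteration 6: idx = 5, freq = 6
Loop ends.

Final answer: 6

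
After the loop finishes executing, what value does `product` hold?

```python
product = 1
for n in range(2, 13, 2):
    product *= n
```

Let's trace through this code step by step.

Initialize: product = 1
Entering loop: for n in range(2, 13, 2):
After iteration 1: n = 2, product = 2
After iteration 2: n = 4, product = 8
After iteration 3: n = 6, product = 48
After iteration 4: n = 8, product = 384
After iteration 5: n = 10, product = 3840
After iteration 6: n = 12, product = 46080
Loop ends.

Final answer: 46080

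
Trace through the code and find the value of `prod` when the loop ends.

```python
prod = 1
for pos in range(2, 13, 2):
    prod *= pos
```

Let's trace through this code step by step.

Initialize: prod = 1
Entering loop: for pos in range(2, 13, 2):
After iteration 1: pos = 2, prod = 2
After iteration 2: pos = 4, prod = 8
After iteration 3: pos = 6, prod = 48
After iteration 4: pos = 8, prod = 384
After iteration 5: pos = 10, prod = 3840
After iteration 6: pos = 12, prod = 46080
Loop ends.

Final answer: 46080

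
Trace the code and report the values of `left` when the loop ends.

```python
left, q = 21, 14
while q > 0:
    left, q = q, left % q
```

Let's trace through this code step by step.

Initialize: left = 21
Initialize: q = 14
Entering loop: while q > 0:
After iteration 1: left = 14, q = 7
After iteration 2: left = 7, q = 0
Loop ends.

Final answer: 7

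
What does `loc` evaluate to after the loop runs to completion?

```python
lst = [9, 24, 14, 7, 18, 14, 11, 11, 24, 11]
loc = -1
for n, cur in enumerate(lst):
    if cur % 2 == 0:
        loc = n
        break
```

Let's trace through this code step by step.

Initialize: lst = [9, 24, 14, 7, 18, 14, 11, 11, 24, 11]
Initialize: loc = -1
Entering loop: for n, cur in enumerate(lst):
After iteration 1: n = 0, cur = 9, loc = -1
After iteration 2: n = 1, cur = 24, loc = 1
Loop ends.

Final answer: 1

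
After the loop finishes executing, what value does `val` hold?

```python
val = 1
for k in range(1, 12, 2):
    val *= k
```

Let's trace through this code step by step.

Initialize: val = 1
Entering loop: for k in range(1, 12, 2):
After iteration 1: k = 1, val = 1
After iteration 2: k = 3, val = 3
After iteration 3: k = 5, val = 15
After iteration 4: k = 7, val = 105
After iteration 5: k = 9, val = 945
After iteration 6: k = 11, val = 10395
Loop ends.

Final answer: 10395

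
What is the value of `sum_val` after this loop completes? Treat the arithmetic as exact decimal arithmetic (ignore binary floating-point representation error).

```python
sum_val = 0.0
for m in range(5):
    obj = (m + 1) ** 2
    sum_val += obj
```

Let's trace through this code step by step.

Initialize: sum_val = 0.0
Entering loop: for m in range(5):
After iteration 1: m = 0, sum_val = 1.0, obj = 1
After iteration 2: m = 1, sum_val = 5.0, obj = 4
After iteration 3: m = 2, sum_val = 14.0, obj = 9
After iteration 4: m = 3, sum_val = 30.0, obj = 16
After iteration 5: m = 4, sum_val = 55.0, obj = 25
Loop ends.

Final answer: 55.0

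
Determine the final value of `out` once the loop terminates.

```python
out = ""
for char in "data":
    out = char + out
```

Let's trace through this code step by step.

Initialize: out = ''
Entering loop: for char in "data":
After iteration 1: char = 'd', out = 'd'
After iteration 2: char = 'a', out = 'ad'
After iteration 3: char = 't', out = 'tad'
After iteration 4: char = 'a', out = 'atad'
Loop ends.

Final answer: 'atad'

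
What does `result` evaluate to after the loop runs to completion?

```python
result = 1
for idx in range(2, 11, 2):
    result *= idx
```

Let's trace through this code step by step.

Initialize: result = 1
Entering loop: for idx in range(2, 11, 2):
After iteration 1: idx = 2, result = 2
After iteration 2: idx = 4, result = 8
After iteration 3: idx = 6, result = 48
After iteration 4: idx = 8, result = 384
After iteration 5: idx = 10, result = 3840
Loop ends.

Final answer: 3840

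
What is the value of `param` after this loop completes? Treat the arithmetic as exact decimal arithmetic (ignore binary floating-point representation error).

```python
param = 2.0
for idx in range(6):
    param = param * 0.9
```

Let's trace through this code step by step.

Initialize: param = 2.0
Entering loop: for idx in range(6):
After iteration 1: idx = 0, param = 1.8
After iteration 2: idx = 1, param = 1.62
After iteration 3: idx = 2, param = 1.458
After iteration 4: idx = 3, param = 1.3122
After iteration 5: idx = 4, param = 1.18098
After iteration 6: idx = 5, param = 1.062882
Loop ends.

Final answer: 1.062882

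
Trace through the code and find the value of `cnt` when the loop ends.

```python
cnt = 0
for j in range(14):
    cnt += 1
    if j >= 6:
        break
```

Let's trace through this code step by step.

Initialize: cnt = 0
Entering loop: for j in range(14):
After iteration 1: j = 0, cnt = 1
After iteration 2: j = 1, cnt = 2
After iteration 3: j = 2, cnt = 3
After iteration 4: j = 3, cnt = 4
After iteration 5: j = 4, cnt = 5
After iteration 6: j = 5, cnt = 6
After iteration 7: j = 6, cnt = 7
Loop ends.

Final answer: 7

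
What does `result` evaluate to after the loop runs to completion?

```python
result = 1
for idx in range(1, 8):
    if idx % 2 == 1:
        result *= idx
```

Let's trace through this code step by step.

Initialize: result = 1
Entering loop: for idx in range(1, 8):
After iteration 1: idx = 1, result = 1
After iteration 2: idx = 2, result = 1
After iteration 3: idx = 3, result = 3
After iteration 4: idx = 4, result = 3
After iteration 5: idx = 5, result = 15
After iteration 6: idx = 6, result = 15
After iteration 7: idx = 7, result = 105
Loop ends.

Final answer: 105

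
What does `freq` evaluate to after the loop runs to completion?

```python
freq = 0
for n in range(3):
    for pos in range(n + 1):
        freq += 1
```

Let's trace through this code step by step.

Initialize: freq = 0
Entering loop: for n in range(3):
After iteration 1: n = 0, freq = 1, pos = 0
After iteration 2: n = 1, freq = 3, pos = 1
After iteration 3: n = 2, freq = 6, pos = 2
Loop ends.

Final answer: 6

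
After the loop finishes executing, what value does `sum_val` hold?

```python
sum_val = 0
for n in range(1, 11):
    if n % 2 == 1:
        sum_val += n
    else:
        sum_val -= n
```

Let's trace through this code step by step.

Initialize: sum_val = 0
Entering loop: for n in range(1, 11):
After iteration 1: n = 1, sum_val = 1
After iteration 2: n = 2, sum_val = -1
After iteration 3: n = 3, sum_val = 2
After iteration 4: n = 4, sum_val = -2
After iteration 5: n = 5, sum_val = 3
After iteration 6: n = 6, sum_val = -3
After iteration 7: n = 7, sum_val = 4
After iteration 8: n = 8, sum_val = -4
After iteration 9: n = 9, sum_val = 5
After iteration 10: n = 10, sum_val = -5
Loop ends.

Final answer: -5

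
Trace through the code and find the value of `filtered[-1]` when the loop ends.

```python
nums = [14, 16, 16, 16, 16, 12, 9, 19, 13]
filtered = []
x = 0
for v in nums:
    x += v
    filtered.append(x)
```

Let's trace through this code step by step.

Initialize: nums = [14, 16, 16, 16, 16, 12, 9, 19, 13]
Initialize: filtered = []
Initialize: x = 0
Entering loop: for v in nums:
After iteration 1: v = 14, filtered = [14], x = 14
After iteration 2: v = 16, filtered = [14, 30], x = 30
After iteration 3: v = 16, filtered = [14, 30, 46], x = 46
After iteration 4: v = 16, filtered = [14, 30, 46, 62], x = 62
After iteration 5: v = 16, filtered = [14, 30, 46, 62, 78], x = 78
After iteration 6: v = 12, filtered = [14, 30, 46, 62, 78, 90], x = 90
After iteration 7: v = 9, filtered = [14, 30, 46, 62, 78, 90, 99], x = 99
After iteration 8: v = 19, filtered = [14, 30, 46, 62, 78, 90, 99, 118], x = 118
After iteration 9: v = 13, filtered = [14, 30, 46, 62, 78, 90, 99, 118, 131], x = 131
Loop ends.
filtered[-1] = 131

Final answer: 131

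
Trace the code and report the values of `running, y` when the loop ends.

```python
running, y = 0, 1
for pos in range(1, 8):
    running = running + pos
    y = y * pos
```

Let's trace through this code step by step.

Initialize: running = 0
Initialize: y = 1
Entering loop: for pos in range(1, 8):
After iteration 1: pos = 1, running = 1, y = 1
After iteration 2: pos = 2, running = 3, y = 2
After iteration 3: pos = 3, running = 6, y = 6
After iteration 4: pos = 4, running = 10, y = 24
After iteration 5: pos = 5, running = 15, y = 120
After iteration 6: pos = 6, running = 21, y = 720
After iteration 7: pos = 7, running = 28, y = 5040
Loop ends.

Final answer: 28, 5040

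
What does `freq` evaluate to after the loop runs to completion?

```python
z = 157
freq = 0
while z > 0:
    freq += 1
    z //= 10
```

Let's trace through this code step by step.

Initialize: z = 157
Initialize: freq = 0
Entering loop: while z > 0:
After iteration 1: z = 15, freq = 1
After iteration 2: z = 1, freq = 2
After iteration 3: z = 0, freq = 3
Loop ends.

Final answer: 3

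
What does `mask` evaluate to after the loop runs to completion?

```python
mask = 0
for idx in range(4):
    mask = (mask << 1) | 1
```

Let's trace through this code step by step.

Initialize: mask = 0
Entering loop: for idx in range(4):
After iteration 1: idx = 0, mask = 1
After iteration 2: idx = 1, mask = 3
After iteration 3: idx = 2, mask = 7
After iteration 4: idx = 3, mask = 15
Loop ends.

Final answer: 15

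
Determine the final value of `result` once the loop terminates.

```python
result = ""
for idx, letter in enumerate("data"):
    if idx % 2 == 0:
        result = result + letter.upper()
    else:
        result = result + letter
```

Let's trace through this code step by step.

Initialize: result = ''
Entering loop: for idx, letter in enumerate("data"):
After iteration 1: idx = 0, letter = 'd', result = 'D'
After iteration 2: idx = 1, letter = 'a', result = 'Da'
After iteration 3: idx = 2, letter = 't', result = 'DaT'
After iteration 4: idx = 3, letter = 'a', result = 'DaTa'
Loop ends.

Final answer: 'DaTa'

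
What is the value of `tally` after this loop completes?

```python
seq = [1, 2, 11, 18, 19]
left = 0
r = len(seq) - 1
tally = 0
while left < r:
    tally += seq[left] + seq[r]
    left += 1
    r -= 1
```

Let's trace through this code step by step.

Initialize: seq = [1, 2, 11, 18, 19]
Initialize: left = 0
Initialize: r = 4
Initialize: tally = 0
Entering loop: while left < r:
After iteration 1: left = 1, r = 3, tally = 20
After iteration 2: left = 2, r = 2, tally = 40
Loop ends.

Final answer: 40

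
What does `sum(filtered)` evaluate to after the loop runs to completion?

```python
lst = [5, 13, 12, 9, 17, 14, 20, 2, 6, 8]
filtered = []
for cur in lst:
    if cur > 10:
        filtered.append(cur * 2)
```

Let's trace through this code step by step.

Initialize: lst = [5, 13, 12, 9, 17, 14, 20, 2, 6, 8]
Initialize: filtered = []
Entering loop: for cur in lst:
After iteration 1: cur = 5, filtered = []
After iteration 2: cur = 13, filtered = [26]
After iteration 3: cur = 12, filtered = [26, 24]
After iteration 4: cur = 9, filtered = [26, 24]
After iteration 5: cur = 17, filtered = [26, 24, 34]
After iteration 6: cur = 14, filtered = [26, 24, 34, 28]
After iteration 7: cur = 20, filtered = [26, 24, 34, 28, 40]
After iteration 8: cur = 2, filtered = [26, 24, 34, 28, 40]
After iteration 9: cur = 6, filtered = [26, 24, 34, 28, 40]
After iteration 10: cur = 8, filtered = [26, 24, 34, 28, 40]
Loop ends.
sum(filtered) = 152

Final answer: 152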